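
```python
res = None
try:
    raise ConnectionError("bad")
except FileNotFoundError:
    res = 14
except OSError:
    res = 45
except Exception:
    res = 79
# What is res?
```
45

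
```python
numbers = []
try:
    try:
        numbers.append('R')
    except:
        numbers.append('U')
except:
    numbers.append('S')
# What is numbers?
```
['R']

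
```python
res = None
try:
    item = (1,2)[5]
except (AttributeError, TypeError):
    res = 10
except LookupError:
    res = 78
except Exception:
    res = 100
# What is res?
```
78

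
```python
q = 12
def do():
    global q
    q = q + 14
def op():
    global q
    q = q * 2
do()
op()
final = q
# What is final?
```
52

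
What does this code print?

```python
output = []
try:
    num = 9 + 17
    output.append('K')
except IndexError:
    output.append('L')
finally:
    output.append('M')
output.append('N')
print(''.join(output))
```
KMN

finally runs after normal execution too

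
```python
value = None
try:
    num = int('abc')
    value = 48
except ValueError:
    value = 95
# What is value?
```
95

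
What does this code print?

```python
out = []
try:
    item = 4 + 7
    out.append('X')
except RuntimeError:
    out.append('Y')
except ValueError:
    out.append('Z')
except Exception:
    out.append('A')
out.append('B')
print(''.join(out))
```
XB

No exception, try block completes normally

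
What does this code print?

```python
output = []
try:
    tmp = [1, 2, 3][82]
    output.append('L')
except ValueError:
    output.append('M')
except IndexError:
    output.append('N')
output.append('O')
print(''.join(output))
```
NO

IndexError is caught by its specific handler, not ValueError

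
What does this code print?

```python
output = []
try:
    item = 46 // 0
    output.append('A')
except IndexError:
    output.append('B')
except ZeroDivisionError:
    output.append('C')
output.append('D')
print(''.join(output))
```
CD

ZeroDivisionError is caught by its specific handler, not IndexError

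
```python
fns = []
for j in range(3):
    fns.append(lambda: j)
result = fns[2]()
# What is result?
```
2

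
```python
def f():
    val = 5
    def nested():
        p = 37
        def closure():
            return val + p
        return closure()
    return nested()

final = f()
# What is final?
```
42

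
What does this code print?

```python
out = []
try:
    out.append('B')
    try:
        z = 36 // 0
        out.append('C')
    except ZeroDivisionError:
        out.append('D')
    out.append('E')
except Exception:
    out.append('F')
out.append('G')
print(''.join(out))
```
BDEG

Inner exception caught by inner handler, outer continues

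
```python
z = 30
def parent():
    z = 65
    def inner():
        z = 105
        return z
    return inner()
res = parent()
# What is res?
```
105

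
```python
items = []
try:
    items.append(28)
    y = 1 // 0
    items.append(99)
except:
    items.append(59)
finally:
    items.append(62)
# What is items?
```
[28, 59, 62]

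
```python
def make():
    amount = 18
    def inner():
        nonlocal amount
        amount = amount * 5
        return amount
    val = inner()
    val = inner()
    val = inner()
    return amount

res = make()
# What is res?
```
2250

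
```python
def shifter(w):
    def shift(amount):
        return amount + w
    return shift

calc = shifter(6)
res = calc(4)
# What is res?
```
10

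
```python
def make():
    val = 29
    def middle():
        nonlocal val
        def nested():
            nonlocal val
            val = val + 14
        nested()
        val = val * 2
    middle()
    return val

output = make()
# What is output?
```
86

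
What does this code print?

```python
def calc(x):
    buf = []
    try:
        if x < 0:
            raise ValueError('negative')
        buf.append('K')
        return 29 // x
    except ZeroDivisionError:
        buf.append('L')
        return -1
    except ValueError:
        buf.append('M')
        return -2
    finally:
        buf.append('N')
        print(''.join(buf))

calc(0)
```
KLN

x=0 causes ZeroDivisionError, caught, finally prints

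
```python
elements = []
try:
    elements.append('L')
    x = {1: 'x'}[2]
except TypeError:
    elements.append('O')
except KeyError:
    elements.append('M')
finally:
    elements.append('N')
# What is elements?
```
['L', 'M', 'N']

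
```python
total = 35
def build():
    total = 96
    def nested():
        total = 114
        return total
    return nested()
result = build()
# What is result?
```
114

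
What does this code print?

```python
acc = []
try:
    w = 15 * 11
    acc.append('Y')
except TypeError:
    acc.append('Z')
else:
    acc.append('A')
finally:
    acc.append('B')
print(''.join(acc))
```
YAB

else runs before finally when no exception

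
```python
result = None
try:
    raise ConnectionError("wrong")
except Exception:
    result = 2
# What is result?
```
2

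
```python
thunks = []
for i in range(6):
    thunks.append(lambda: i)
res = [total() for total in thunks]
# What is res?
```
[5, 5, 5, 5, 5, 5]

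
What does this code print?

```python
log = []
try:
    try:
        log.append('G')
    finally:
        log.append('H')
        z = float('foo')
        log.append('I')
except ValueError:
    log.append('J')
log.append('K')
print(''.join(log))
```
GHJK

Exception in inner finally caught by outer except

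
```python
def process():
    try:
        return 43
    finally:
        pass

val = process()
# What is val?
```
43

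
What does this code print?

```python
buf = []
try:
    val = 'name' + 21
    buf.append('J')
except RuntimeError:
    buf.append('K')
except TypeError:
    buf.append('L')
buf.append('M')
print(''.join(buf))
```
LM

TypeError is caught by its specific handler, not RuntimeError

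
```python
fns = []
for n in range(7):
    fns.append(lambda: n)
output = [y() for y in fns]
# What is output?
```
[6, 6, 6, 6, 6, 6, 6]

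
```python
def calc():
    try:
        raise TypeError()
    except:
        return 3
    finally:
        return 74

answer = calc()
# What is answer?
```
74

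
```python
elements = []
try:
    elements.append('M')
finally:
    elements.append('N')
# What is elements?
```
['M', 'N']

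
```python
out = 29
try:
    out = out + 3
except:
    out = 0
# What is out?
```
32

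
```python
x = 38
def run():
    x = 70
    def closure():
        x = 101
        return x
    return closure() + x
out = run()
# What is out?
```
171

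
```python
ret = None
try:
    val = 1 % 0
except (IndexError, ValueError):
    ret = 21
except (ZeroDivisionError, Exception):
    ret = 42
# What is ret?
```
42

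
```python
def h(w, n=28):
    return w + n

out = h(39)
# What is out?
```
67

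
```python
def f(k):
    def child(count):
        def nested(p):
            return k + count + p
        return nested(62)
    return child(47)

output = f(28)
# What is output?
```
137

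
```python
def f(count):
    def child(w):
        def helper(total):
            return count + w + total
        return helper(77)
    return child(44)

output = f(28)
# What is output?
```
149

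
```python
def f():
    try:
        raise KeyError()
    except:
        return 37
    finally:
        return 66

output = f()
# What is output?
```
66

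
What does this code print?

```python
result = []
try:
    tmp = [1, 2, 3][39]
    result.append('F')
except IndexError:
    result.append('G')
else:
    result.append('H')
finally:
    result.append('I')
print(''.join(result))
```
GI

Exception: except runs, else skipped, finally runs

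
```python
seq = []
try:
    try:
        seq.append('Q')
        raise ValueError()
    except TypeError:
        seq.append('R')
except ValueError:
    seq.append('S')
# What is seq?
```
['Q', 'S']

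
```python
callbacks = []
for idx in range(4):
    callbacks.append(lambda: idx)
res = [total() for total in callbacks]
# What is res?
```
[3, 3, 3, 3]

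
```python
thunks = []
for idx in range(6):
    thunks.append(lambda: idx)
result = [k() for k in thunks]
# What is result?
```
[5, 5, 5, 5, 5, 5]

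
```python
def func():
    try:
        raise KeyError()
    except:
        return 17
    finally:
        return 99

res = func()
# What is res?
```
99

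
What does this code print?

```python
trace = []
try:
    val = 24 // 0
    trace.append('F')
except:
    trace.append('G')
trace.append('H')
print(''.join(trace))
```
GH

Exception raised in try, caught by bare except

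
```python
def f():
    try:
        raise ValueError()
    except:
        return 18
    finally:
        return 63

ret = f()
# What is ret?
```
63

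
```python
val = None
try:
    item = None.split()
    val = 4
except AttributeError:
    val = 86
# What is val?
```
86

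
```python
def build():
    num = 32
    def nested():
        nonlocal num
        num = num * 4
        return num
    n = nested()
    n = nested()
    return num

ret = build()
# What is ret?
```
512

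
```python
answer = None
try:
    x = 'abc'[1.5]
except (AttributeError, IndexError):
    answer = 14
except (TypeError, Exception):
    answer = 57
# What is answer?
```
57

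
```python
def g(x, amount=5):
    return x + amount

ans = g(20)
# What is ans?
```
25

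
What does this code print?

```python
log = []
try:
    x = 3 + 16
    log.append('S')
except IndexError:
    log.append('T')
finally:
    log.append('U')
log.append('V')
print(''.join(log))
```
SUV

finally runs after normal execution too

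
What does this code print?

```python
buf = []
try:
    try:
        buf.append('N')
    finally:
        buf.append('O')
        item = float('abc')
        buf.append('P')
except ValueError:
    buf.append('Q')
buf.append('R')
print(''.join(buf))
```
NOQR

Exception in inner finally caught by outer except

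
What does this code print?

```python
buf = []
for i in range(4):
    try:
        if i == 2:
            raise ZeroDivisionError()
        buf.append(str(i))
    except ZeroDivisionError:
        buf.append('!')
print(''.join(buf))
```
01!3

Exception on i=2 caught, loop continues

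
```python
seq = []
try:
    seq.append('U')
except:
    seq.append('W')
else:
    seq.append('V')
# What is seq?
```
['U', 'V']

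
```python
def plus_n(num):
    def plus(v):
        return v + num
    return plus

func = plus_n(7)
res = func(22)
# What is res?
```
29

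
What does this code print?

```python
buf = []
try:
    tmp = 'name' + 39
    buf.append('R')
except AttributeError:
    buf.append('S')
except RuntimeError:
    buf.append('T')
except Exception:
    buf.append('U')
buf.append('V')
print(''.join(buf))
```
UV

TypeError not specifically caught, falls to Exception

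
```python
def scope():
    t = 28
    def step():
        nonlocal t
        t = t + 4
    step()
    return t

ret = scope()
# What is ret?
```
32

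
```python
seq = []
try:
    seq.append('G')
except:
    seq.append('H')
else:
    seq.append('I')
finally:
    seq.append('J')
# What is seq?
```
['G', 'I', 'J']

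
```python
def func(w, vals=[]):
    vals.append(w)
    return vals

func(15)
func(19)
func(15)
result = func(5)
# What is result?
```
[15, 19, 15, 5]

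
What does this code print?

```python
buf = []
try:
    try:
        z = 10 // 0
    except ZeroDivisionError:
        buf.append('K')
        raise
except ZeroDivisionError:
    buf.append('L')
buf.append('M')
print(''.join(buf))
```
KLM

raise without argument re-raises current exception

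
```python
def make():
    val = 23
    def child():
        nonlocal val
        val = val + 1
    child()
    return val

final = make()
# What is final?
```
24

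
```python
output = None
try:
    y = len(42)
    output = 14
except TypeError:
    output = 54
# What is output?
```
54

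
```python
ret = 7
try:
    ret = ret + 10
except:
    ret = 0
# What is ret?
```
17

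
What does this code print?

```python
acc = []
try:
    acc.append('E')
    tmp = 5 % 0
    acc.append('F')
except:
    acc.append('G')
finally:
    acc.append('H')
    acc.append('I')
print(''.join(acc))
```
EGHI

Code before exception runs, then except, then all of finally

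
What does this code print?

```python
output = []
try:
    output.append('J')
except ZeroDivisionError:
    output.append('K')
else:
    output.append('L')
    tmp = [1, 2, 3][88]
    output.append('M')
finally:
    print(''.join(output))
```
JL

Try succeeds, else appends 'L', IndexError in else is uncaught, finally prints before exception propagates ('M' never appended)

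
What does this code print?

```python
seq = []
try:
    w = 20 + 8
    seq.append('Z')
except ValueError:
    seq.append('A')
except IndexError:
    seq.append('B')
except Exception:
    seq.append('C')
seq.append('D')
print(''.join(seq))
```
ZD

No exception, try block completes normally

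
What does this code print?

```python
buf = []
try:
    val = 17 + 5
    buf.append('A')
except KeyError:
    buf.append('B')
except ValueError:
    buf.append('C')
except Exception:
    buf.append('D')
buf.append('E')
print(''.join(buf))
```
AE

No exception, try block completes normally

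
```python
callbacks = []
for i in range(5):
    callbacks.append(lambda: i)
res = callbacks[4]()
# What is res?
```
4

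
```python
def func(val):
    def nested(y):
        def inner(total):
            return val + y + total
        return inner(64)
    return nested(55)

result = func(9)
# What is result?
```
128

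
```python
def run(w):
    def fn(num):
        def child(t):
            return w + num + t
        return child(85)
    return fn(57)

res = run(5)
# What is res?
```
147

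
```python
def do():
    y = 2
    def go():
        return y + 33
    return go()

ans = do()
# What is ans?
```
35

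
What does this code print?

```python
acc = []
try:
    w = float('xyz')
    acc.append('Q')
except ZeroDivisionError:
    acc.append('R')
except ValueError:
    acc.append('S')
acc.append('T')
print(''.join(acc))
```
ST

ValueError is caught by its specific handler, not ZeroDivisionError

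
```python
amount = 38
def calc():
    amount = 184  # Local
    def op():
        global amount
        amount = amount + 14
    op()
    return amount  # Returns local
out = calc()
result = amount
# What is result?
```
52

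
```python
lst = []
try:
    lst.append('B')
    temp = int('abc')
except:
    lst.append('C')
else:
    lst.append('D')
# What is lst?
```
['B', 'C']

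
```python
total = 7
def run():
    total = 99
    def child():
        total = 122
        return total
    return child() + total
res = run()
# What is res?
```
221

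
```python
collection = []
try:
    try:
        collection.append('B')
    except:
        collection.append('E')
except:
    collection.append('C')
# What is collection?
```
['B']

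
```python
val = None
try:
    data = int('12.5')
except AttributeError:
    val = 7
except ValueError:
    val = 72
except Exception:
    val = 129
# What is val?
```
72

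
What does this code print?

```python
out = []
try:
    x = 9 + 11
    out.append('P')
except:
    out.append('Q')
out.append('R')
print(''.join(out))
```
PR

No exception, try block completes normally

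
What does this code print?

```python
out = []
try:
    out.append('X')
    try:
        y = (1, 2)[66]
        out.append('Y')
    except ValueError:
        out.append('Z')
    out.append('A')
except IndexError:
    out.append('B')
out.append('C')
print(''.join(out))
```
XBC

Inner handler doesn't match, propagates to outer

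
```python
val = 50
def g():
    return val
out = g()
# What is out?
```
50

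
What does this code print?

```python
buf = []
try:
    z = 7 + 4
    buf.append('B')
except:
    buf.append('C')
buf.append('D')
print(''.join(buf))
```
BD

No exception, try block completes normally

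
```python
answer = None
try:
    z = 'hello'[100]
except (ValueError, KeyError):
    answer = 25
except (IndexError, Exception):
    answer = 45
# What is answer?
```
45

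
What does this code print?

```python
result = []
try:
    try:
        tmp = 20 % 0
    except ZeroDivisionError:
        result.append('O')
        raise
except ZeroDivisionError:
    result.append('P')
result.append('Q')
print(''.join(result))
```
OPQ

raise without argument re-raises current exception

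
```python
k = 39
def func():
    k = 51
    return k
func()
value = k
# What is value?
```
39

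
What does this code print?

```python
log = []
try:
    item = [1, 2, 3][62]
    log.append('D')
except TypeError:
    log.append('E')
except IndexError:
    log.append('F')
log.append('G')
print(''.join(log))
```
FG

IndexError is caught by its specific handler, not TypeError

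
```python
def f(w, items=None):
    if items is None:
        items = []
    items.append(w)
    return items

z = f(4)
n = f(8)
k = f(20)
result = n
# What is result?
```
[8]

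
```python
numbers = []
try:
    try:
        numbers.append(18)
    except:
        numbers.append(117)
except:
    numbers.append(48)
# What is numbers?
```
[18]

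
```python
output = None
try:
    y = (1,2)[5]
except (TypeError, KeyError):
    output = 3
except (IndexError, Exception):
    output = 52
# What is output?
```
52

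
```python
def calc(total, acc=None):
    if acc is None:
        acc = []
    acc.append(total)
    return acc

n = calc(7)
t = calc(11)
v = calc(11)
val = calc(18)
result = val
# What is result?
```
[18]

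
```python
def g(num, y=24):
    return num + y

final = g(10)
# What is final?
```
34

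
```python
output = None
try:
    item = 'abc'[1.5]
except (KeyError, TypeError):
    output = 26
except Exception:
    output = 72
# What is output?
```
26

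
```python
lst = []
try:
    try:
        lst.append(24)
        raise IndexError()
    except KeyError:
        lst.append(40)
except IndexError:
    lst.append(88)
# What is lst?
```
[24, 88]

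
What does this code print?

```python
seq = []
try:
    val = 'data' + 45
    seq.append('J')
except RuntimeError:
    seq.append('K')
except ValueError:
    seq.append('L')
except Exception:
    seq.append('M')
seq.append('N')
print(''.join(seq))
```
MN

TypeError not specifically caught, falls to Exception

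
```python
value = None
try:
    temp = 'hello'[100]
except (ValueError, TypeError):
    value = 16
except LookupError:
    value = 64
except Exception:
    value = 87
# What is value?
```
64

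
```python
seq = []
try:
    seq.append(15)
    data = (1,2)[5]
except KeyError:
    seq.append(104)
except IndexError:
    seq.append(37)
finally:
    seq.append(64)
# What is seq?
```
[15, 37, 64]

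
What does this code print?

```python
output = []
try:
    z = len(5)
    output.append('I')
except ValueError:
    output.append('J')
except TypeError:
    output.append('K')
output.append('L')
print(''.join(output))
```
KL

TypeError is caught by its specific handler, not ValueError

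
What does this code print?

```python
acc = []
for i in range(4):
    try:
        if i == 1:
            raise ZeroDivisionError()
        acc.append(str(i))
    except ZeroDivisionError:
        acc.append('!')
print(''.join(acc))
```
0!23

Exception on i=1 caught, loop continues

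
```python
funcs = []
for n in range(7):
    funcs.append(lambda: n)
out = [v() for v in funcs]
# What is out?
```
[6, 6, 6, 6, 6, 6, 6]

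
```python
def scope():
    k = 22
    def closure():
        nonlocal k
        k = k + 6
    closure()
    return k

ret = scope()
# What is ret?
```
28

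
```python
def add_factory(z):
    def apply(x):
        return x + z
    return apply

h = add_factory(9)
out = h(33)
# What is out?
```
42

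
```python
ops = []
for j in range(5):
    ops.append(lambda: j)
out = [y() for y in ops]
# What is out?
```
[4, 4, 4, 4, 4]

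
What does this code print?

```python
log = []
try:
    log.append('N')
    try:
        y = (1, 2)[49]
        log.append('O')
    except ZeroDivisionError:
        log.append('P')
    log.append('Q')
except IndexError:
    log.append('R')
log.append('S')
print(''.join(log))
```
NRS

Inner handler doesn't match, propagates to outer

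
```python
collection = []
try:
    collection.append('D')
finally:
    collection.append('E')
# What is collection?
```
['D', 'E']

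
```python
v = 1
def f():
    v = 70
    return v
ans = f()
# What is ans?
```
70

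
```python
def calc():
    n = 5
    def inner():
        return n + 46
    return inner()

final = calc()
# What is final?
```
51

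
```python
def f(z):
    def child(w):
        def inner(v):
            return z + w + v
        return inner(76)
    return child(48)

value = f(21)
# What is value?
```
145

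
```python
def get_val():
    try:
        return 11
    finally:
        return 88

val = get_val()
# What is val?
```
88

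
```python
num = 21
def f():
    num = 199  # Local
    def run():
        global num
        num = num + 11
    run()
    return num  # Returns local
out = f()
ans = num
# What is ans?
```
32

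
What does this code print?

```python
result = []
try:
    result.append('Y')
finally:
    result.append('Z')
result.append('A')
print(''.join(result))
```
YZA

try/finally without except, no exception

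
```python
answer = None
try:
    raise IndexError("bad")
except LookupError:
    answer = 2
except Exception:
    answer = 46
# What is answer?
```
2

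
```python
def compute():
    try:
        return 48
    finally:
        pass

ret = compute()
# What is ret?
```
48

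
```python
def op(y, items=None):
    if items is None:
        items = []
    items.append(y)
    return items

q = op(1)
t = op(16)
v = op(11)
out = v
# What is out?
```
[11]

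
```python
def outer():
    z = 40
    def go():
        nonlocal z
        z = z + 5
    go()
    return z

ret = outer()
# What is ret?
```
45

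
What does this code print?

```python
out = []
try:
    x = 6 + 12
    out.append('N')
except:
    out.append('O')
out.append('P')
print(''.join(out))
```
NP

No exception, try block completes normally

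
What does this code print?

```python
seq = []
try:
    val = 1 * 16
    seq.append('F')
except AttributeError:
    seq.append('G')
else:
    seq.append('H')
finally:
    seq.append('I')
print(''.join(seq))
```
FHI

else runs before finally when no exception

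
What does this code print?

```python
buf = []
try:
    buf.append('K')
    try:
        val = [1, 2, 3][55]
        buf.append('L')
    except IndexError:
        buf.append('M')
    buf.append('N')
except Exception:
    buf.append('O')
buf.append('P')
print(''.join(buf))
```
KMNP

Inner exception caught by inner handler, outer continues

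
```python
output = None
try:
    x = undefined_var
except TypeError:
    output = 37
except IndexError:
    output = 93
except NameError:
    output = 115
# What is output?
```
115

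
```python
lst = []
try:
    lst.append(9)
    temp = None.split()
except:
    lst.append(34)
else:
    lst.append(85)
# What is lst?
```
[9, 34]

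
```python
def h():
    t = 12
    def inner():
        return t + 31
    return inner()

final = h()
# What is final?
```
43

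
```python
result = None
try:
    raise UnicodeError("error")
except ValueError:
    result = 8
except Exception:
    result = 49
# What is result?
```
8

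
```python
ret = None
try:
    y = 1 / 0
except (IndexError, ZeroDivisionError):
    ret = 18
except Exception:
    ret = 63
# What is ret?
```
18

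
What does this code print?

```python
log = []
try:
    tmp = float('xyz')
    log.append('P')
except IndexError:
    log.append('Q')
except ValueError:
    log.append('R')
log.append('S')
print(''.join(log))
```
RS

ValueError is caught by its specific handler, not IndexError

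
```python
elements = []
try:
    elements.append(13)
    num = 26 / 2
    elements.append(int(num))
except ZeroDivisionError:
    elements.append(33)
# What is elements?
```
[13, 13]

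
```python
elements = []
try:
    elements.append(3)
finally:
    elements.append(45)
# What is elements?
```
[3, 45]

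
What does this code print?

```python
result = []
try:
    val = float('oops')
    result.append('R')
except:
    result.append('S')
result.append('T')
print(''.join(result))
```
ST

Exception raised in try, caught by bare except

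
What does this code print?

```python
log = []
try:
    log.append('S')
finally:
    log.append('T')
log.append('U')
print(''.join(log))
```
STU

try/finally without except, no exception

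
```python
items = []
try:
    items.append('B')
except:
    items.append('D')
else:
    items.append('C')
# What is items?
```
['B', 'C']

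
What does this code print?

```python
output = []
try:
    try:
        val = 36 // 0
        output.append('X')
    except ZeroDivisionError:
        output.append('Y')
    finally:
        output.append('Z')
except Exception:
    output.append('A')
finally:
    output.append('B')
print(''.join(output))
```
YZB

Both finally blocks run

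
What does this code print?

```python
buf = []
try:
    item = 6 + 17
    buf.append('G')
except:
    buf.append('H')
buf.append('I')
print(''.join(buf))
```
GI

No exception, try block completes normally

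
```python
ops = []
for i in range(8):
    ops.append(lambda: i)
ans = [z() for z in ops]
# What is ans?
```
[7, 7, 7, 7, 7, 7, 7, 7]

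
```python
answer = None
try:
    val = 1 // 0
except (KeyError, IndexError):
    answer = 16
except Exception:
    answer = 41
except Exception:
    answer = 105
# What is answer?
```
41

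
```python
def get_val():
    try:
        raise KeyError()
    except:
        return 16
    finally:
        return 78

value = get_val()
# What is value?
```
78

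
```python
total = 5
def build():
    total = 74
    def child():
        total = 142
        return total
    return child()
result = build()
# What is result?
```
142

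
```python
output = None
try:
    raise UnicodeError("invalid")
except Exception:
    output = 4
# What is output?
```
4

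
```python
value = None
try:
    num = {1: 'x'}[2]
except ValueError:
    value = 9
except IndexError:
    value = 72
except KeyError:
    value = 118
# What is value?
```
118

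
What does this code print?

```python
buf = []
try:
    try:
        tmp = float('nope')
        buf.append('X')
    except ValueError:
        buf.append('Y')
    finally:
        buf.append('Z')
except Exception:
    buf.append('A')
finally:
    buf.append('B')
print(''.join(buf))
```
YZB

Both finally blocks run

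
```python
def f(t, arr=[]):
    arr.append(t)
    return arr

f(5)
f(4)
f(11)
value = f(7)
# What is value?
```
[5, 4, 11, 7]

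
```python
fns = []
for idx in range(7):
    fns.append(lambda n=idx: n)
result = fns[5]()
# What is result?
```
5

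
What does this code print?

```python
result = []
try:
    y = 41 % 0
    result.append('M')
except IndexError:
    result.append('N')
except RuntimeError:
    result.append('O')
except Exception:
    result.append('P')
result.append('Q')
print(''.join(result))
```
PQ

ZeroDivisionError not specifically caught, falls to Exception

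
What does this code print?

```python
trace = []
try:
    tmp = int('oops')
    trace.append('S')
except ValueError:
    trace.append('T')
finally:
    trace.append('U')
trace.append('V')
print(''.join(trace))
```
TUV

finally always runs, even after exception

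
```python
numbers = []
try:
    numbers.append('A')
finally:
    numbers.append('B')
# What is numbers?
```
['A', 'B']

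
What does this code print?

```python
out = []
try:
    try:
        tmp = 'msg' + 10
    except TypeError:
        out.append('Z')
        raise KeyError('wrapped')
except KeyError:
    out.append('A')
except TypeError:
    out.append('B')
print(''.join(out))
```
ZA

New KeyError raised, caught by outer KeyError handler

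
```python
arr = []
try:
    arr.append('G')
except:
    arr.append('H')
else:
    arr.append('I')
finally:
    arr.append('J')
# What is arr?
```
['G', 'I', 'J']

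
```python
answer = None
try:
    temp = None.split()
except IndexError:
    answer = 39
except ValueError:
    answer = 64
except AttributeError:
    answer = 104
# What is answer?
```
104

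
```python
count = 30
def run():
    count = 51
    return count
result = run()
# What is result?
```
51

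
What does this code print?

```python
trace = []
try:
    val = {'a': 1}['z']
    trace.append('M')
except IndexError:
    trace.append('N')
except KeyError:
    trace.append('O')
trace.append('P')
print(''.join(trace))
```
OP

KeyError is caught by its specific handler, not IndexError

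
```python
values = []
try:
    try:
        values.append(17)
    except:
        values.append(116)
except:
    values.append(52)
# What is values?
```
[17]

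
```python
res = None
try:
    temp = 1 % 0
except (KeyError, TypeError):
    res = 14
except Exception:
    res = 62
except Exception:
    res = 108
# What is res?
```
62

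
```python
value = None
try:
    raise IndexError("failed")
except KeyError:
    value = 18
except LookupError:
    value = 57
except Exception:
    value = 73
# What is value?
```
57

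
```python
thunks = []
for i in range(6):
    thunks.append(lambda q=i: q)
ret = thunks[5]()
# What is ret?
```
5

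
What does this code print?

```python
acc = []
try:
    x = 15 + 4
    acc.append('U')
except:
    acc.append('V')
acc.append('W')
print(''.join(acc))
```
UW

No exception, try block completes normally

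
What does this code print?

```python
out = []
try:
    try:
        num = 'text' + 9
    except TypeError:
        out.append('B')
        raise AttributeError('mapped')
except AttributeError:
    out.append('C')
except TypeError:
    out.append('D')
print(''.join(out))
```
BC

New AttributeError raised, caught by outer AttributeError handler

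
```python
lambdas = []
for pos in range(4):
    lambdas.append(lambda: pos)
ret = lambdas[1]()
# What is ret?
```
3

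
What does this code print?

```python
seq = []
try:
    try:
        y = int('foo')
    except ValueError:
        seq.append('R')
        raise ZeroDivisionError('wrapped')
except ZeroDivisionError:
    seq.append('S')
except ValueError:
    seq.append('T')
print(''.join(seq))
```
RS

New ZeroDivisionError raised, caught by outer ZeroDivisionError handler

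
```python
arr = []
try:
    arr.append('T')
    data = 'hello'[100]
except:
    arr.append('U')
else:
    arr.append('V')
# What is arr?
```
['T', 'U']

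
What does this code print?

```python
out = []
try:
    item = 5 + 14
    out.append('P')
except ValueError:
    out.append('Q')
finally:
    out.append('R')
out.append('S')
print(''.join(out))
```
PRS

finally runs after normal execution too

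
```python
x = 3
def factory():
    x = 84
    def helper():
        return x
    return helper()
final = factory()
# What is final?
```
84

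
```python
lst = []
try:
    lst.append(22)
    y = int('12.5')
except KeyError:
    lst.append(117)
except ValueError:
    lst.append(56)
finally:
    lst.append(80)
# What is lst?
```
[22, 56, 80]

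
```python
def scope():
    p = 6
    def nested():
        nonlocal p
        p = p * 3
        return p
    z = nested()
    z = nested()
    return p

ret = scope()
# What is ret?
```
54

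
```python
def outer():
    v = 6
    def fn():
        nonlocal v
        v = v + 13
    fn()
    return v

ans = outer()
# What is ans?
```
19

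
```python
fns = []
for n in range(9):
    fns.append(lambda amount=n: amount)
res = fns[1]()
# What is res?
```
1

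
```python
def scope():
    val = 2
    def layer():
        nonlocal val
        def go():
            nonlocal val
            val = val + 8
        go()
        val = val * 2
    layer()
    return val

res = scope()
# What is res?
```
20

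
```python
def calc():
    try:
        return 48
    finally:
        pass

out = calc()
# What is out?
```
48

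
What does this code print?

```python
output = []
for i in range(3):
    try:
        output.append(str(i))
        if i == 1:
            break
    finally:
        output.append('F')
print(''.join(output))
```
0F1F

finally runs even when breaking out of loop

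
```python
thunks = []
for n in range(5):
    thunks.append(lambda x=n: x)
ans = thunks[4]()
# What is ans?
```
4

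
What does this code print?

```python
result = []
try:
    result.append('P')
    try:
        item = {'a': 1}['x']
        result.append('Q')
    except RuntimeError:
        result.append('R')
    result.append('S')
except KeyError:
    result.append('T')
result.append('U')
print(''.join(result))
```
PTU

Inner handler doesn't match, propagates to outer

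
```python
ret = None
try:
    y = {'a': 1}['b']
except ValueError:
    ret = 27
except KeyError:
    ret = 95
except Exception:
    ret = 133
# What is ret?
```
95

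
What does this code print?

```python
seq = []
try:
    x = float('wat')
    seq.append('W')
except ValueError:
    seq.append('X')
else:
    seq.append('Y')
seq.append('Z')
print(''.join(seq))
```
XZ

else block skipped when exception is caught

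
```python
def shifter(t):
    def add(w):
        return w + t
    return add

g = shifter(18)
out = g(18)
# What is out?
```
36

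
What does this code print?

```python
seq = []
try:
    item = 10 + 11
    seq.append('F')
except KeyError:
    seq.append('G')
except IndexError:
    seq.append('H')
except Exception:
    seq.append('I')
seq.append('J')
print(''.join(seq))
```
FJ

No exception, try block completes normally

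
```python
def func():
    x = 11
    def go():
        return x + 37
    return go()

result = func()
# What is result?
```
48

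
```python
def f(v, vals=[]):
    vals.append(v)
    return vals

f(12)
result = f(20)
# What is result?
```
[12, 20]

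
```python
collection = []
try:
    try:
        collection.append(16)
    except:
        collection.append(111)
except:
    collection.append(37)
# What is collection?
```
[16]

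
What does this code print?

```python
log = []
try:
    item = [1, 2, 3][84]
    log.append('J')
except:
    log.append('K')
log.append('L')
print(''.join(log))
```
KL

Exception raised in try, caught by bare except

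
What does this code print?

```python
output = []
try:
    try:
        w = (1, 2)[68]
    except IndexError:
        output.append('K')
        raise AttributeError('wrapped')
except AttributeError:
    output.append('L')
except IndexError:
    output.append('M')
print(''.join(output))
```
KL

New AttributeError raised, caught by outer AttributeError handler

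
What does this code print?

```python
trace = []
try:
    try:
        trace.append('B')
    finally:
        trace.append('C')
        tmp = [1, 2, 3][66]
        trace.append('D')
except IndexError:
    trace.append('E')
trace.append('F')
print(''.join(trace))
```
BCEF

Exception in inner finally caught by outer except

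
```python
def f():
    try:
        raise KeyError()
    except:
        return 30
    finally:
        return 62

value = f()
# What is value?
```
62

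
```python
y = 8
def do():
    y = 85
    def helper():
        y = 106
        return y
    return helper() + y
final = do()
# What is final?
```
191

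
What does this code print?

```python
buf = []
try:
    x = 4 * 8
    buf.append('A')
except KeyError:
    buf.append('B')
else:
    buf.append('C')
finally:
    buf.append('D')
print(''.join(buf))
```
ACD

else runs before finally when no exception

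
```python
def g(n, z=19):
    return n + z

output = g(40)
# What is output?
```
59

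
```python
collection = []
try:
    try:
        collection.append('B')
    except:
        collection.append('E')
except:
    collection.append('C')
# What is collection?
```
['B']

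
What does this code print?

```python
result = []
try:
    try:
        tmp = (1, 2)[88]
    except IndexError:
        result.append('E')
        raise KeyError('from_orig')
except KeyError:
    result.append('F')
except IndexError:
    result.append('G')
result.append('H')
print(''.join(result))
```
EFH

KeyError raised and caught, original IndexError not re-raised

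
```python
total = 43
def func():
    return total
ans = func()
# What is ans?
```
43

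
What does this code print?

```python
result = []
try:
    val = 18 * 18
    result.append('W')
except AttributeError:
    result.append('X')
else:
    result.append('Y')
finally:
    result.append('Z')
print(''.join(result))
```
WYZ

else runs before finally when no exception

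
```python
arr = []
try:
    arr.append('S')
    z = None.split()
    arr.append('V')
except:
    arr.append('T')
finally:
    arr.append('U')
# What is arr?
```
['S', 'T', 'U']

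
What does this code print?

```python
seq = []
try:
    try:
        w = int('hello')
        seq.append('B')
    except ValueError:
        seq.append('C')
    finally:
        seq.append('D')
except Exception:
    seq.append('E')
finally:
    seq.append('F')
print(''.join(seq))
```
CDF

Both finally blocks run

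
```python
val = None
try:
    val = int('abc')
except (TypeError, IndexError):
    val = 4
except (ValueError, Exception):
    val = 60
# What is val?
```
60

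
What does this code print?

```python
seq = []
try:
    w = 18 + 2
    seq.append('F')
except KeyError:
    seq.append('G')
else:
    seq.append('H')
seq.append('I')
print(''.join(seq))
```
FHI

else block runs when no exception occurs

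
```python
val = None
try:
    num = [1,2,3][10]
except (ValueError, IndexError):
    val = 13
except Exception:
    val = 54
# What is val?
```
13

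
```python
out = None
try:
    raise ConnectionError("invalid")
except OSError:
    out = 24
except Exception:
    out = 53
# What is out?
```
24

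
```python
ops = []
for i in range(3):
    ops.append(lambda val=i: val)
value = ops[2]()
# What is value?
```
2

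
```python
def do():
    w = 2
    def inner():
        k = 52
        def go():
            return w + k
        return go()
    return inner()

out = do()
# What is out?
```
54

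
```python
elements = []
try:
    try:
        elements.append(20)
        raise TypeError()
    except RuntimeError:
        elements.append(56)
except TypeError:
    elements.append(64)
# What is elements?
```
[20, 64]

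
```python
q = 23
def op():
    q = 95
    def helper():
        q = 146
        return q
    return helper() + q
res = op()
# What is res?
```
241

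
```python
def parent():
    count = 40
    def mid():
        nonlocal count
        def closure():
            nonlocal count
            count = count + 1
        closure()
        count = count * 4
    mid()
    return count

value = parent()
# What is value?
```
164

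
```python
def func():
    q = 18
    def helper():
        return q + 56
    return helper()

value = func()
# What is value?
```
74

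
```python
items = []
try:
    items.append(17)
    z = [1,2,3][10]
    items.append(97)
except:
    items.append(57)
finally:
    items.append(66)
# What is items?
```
[17, 57, 66]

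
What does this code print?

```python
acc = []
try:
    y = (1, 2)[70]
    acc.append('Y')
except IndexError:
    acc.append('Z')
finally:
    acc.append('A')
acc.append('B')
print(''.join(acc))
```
ZAB

finally always runs, even after exception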